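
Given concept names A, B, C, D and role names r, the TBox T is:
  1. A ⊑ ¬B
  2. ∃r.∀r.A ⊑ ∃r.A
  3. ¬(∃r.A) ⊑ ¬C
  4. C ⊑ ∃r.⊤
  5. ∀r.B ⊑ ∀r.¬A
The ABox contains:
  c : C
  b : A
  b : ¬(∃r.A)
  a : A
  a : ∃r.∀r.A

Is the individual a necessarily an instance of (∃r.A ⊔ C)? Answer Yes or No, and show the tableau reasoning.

Yes

1. a : (∃r.A ⊔ C)?  L(a) = {A, ∃r.∀r.A} ∪ {(∀r.¬A ⊓ ¬C)}
   clash {A, ¬A} at an ∃-successor — a ∈ (∃r.A ⊔ C)
2. Hence a : (∃r.A ⊔ C): entailed.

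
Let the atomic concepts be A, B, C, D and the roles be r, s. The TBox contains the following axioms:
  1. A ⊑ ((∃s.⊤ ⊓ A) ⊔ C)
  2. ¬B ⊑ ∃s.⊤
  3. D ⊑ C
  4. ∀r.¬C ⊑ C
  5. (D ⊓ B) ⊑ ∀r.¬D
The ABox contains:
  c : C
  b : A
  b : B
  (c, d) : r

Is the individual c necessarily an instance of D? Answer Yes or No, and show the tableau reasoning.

No

1. c : D?  L(c) = {C} ∪ {¬D}
   open: L(c) ⊇ {B, C, ¬A, ¬D} — c ∉ D possible
2. Hence c : D: not entailed.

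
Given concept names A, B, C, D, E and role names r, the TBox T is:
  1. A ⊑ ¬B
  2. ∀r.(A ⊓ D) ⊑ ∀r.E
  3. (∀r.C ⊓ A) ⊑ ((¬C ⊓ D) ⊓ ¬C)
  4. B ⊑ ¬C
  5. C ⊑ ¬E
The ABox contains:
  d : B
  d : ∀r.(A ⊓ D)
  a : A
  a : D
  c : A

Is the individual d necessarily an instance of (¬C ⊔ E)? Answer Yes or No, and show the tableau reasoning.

Yes

1. d : (¬C ⊔ E)?  L(d) = {B, ∀r.(A ⊓ D)} ∪ {(C ⊓ ¬E)}
   clash {B, ¬B} at d — d ∈ (¬C ⊔ E)
2. Hence d : (¬C ⊔ E): entailed.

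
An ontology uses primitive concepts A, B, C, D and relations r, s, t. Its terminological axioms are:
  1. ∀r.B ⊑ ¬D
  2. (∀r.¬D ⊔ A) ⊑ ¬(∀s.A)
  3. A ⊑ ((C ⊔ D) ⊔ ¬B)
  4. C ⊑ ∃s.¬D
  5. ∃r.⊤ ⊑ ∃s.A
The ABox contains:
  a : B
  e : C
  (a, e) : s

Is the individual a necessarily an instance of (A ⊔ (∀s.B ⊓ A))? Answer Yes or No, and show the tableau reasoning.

No

1. a : (A ⊔ (∀s.B ⊓ A))?  L(a) = {B} ∪ {(¬A ⊓ (∃s.¬B ⊔ ¬A))}
   open: L(a) ⊇ {B, ¬A, ¬C, ¬D, ∀r.⊥, …} (+ ∃-successors) — a ∉ (A ⊔ (∀s.B ⊓ A)) possible
2. Hence a : (A ⊔ (∀s.B ⊓ A)): not entailed.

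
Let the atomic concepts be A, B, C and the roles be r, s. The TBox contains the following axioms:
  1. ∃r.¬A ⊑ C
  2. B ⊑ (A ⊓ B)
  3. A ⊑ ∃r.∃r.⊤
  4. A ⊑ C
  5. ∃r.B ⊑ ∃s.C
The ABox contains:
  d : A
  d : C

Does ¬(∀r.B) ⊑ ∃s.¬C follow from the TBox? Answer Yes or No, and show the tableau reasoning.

No

1. ¬(∀r.B) ⊑ ∃s.¬C  ⇔  (∃r.¬B ⊓ ∀s.C) unsat w.r.t. T
   open: L(x₀) ⊇ {¬A, ¬B, ∀r.A, ∀r.¬B, ∀s.C, …} (+ ∃-successors)
2. Hence ¬(∀r.B) ⊑ ∃s.¬C: not entailed.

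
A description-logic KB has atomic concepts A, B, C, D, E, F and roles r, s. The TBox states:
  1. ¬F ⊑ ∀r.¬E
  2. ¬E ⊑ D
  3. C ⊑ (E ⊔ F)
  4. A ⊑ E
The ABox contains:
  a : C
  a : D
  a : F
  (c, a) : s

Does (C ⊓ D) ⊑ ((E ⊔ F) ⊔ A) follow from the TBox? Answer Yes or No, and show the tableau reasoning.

Yes

1. (C ⊓ D) ⊑ ((E ⊔ F) ⊔ A)  ⇔  ((C ⊓ D) ⊓ ((¬E ⊓ ¬F) ⊓ ¬A)) unsat w.r.t. T
   all branches close; clash {F, ¬F} at x₀
2. Hence (C ⊓ D) ⊑ ((E ⊔ F) ⊔ A): entailed.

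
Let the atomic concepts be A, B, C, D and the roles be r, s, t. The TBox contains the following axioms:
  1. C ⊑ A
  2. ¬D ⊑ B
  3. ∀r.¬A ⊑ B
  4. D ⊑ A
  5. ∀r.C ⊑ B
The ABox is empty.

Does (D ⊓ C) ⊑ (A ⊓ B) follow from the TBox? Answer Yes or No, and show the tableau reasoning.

1. (D ⊓ C) ⊑ (A ⊓ B)  ⇔  ((D ⊓ C) ⊓ (¬A ⊔ ¬B)) unsat w.r.t. T
   apply at x₀: C⊑A; D⊑A
   open: L(x₀) ⊇ {A, C, D, ¬B, ∃r.A, …} (+ ∃-successors)
2. Hence (D ⊓ C) ⊑ (A ⊓ B): not entailed.

No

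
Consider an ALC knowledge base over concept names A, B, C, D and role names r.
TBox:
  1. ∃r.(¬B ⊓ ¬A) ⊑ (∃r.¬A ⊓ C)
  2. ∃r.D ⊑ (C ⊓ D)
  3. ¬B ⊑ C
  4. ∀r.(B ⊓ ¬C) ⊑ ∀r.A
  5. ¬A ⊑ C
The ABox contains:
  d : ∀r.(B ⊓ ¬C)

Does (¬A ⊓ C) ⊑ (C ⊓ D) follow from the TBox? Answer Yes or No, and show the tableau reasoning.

No

1. (¬A ⊓ C) ⊑ (C ⊓ D)  ⇔  ((¬A ⊓ C) ⊓ (¬C ⊔ ¬D)) unsat w.r.t. T
   open: L(x₀) ⊇ {C, ¬A, ¬D, ∀r.(B ⊔ A), ∀r.¬D, …} (+ ∃-successors)
2. Hence (¬A ⊓ C) ⊑ (C ⊓ D): not entailed.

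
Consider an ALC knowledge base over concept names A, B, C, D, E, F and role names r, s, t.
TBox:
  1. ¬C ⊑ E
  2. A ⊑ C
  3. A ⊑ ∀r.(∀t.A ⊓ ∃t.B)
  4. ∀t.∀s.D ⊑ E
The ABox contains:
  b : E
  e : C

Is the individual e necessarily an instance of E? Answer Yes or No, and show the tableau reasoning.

1. e : E?  L(e) = {C} ∪ {¬E}
   open: L(e) ⊇ {C, ¬A, ¬E, ∃t.∃s.¬D} (+ ∃-successors) — e ∉ E possible
2. Hence e : E: not entailed.

No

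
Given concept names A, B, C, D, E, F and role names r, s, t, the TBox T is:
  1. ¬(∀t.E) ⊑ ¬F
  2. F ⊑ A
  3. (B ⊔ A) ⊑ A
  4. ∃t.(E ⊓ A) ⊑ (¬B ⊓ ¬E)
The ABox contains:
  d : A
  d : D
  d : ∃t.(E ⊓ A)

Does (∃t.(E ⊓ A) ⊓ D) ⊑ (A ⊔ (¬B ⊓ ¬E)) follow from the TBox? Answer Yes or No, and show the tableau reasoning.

Yes

1. (∃t.(E ⊓ A) ⊓ D) ⊑ (A ⊔ (¬B ⊓ ¬E))  ⇔  ((∃t.(E ⊓ A) ⊓ D) ⊓ (¬A ⊓ (B ⊔ E))) unsat w.r.t. T
   all branches close; clash {A, ¬A} at x₀
2. Hence (∃t.(E ⊓ A) ⊓ D) ⊑ (A ⊔ (¬B ⊓ ¬E)): entailed.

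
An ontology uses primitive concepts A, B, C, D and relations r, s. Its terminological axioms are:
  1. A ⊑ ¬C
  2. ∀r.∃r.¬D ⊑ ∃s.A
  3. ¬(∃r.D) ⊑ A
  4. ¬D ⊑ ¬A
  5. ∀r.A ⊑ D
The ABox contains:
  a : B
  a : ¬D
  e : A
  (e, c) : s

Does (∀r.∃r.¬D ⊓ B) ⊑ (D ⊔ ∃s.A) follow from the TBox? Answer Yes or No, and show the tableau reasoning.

1. (∀r.∃r.¬D ⊓ B) ⊑ (D ⊔ ∃s.A)  ⇔  ((∀r.∃r.¬D ⊓ B) ⊓ (¬D ⊓ ∀s.¬A)) unsat w.r.t. T
   all branches close; clash {A, ¬A} at x₀
2. Hence (∀r.∃r.¬D ⊓ B) ⊑ (D ⊔ ∃s.A): entailed.

Yes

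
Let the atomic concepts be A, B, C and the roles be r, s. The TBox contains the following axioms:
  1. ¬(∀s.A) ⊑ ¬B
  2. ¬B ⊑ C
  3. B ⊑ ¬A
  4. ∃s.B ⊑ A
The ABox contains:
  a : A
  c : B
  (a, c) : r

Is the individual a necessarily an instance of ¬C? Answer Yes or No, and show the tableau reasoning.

1. a : ¬C?  L(a) = {A} ∪ {C}
   open: L(a) ⊇ {A, C, ¬B} — a ∉ ¬C possible
2. Hence a : ¬C: not entailed.

No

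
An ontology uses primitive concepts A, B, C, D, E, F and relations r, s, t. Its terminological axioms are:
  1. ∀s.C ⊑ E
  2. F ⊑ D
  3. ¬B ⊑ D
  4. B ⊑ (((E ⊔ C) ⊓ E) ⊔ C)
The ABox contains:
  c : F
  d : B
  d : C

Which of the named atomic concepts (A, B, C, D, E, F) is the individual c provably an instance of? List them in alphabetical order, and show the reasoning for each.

{D, F}

1. c : A?  L(c) = {F} ∪ {¬A}
   apply at c: F⊑D
   open: L(c) ⊇ {B, D, E, F, ¬A, …} (+ ∃-successors) — c ∉ A possible
2. c : B?  L(c) = {F} ∪ {¬B}
   apply at c: F⊑D; ¬B⊑D
   open: L(c) ⊇ {D, F, ¬B, ∃s.¬C} (+ ∃-successors) — c ∉ B possible
3. c : C?  L(c) = {F} ∪ {¬C}
   apply at c: F⊑D
   open: L(c) ⊇ {B, D, E, F, ¬C, …} (+ ∃-successors) — c ∉ C possible
4. c : D?  L(c) = {F} ∪ {¬D}
   clash {D, ¬D} at c — c ∈ D
5. c : E?  L(c) = {F} ∪ {¬E}
   apply at c: F⊑D
   open: L(c) ⊇ {B, C, D, F, ¬E, …} (+ ∃-successors) — c ∉ E possible
6. c : F?  L(c) = {F} ∪ {¬F}
   clash {F, ¬F} at c — c ∈ F
7. Entailed for c: {D, F}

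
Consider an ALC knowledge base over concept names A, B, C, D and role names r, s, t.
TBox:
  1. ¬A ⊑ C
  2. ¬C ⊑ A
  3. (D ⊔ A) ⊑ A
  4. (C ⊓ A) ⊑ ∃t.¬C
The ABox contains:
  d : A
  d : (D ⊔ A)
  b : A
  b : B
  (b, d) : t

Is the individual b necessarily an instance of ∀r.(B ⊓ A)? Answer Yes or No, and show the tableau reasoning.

1. b : ∀r.(B ⊓ A)?  L(b) = {A, B} ∪ {∃r.(¬B ⊔ ¬A)}
   open: L(b) ⊇ {A, B, ¬C, ∃r.(¬B ⊔ ¬A)} (+ ∃-successors) — b ∉ ∀r.(B ⊓ A) possible
2. Hence b : ∀r.(B ⊓ A): not entailed.

No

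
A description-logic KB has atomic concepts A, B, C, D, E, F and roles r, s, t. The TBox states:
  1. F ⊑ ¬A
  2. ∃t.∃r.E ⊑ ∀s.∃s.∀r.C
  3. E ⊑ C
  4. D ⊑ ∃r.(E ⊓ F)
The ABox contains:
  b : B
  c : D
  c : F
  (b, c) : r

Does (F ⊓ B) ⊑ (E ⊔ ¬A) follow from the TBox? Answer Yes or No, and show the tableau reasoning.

Yes

1. (F ⊓ B) ⊑ (E ⊔ ¬A)  ⇔  ((F ⊓ B) ⊓ (¬E ⊓ A)) unsat w.r.t. T
   all branches close; clash {A, ¬A} at x₀
2. Hence (F ⊓ B) ⊑ (E ⊔ ¬A): entailed.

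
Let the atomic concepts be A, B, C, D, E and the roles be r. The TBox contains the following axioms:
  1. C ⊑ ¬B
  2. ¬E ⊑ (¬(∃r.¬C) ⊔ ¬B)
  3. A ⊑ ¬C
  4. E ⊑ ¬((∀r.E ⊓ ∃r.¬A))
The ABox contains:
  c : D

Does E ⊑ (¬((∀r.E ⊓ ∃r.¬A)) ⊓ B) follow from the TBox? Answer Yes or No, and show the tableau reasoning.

1. E ⊑ (¬((∀r.E ⊓ ∃r.¬A)) ⊓ B)  ⇔  (E ⊓ ((∀r.E ⊓ ∃r.¬A) ⊔ ¬B)) unsat w.r.t. T
   apply at x₀: E⊑¬((∀r.E ⊓ ∃r.¬A))
   open: L(x₀) ⊇ {E, ¬A, ¬B, ¬C, ∃r.¬E} (+ ∃-successors)
2. Hence E ⊑ (¬((∀r.E ⊓ ∃r.¬A)) ⊓ B): not entailed.

No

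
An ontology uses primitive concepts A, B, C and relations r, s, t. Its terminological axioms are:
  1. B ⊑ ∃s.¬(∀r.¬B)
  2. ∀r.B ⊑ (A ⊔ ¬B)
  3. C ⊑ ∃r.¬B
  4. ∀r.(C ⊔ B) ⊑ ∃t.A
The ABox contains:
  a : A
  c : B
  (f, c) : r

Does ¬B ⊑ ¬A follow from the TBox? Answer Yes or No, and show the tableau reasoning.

No

1. ¬B ⊑ ¬A  ⇔  (¬B ⊓ A) unsat w.r.t. T
   open: L(x₀) ⊇ {A, ¬B, ¬C, ∃r.(¬C ⊓ ¬B), ∃r.¬B} (+ ∃-successors)
2. Hence ¬B ⊑ ¬A: not entailed.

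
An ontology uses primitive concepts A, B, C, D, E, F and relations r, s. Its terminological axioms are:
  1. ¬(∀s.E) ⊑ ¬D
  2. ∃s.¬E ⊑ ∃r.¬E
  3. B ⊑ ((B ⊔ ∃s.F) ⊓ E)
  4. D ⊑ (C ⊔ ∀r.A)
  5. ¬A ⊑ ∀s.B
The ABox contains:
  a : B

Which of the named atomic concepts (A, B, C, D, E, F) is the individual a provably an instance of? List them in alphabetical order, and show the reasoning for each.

1. a : A?  L(a) = {B} ∪ {¬A}
   apply at a: B⊑((B ⊔ ∃s.F) ⊓ E); ¬A⊑∀s.B
   open: L(a) ⊇ {B, E, ¬A, ¬D, ∀s.B, …} — a ∉ A possible
2. a : B?  L(a) = {B} ∪ {¬B}
   clash {B, ¬B} at a — a ∈ B
3. a : C?  L(a) = {B} ∪ {¬C}
   apply at a: B⊑((B ⊔ ∃s.F) ⊓ E)
   open: L(a) ⊇ {A, B, E, ¬C, ¬D, …} — a ∉ C possible
4. a : D?  L(a) = {B} ∪ {¬D}
   apply at a: B⊑((B ⊔ ∃s.F) ⊓ E)
   open: L(a) ⊇ {A, B, E, ¬D, ∀s.E} — a ∉ D possible
5. a : E?  L(a) = {B} ∪ {¬E}
   clash {E, ¬E} at a — a ∈ E
6. a : F?  L(a) = {B} ∪ {¬F}
   apply at a: B⊑((B ⊔ ∃s.F) ⊓ E)
   open: L(a) ⊇ {A, B, E, ¬D, ¬F, …} — a ∉ F possible
7. Entailed for a: {B, E}

{B, E}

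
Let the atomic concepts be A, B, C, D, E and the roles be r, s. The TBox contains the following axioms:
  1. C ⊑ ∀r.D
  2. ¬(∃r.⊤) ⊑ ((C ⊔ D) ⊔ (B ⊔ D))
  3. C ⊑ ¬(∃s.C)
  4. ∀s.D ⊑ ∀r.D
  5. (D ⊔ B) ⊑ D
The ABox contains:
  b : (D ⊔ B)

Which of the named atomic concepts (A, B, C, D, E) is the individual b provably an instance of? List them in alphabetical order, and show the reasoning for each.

{D}

1. b : A?  L(b) = {(D ⊔ B)} ∪ {¬A}
   apply at b: (D ⊔ B)⊑D
   open: L(b) ⊇ {D, ¬A, ¬C, ∃r.⊤, ∃s.¬D} (+ ∃-successors) — b ∉ A possible
2. b : B?  L(b) = {(D ⊔ B)} ∪ {¬B}
   apply at b: (D ⊔ B)⊑D
   open: L(b) ⊇ {D, ¬B, ¬C, ∃r.⊤, ∃s.¬D} (+ ∃-successors) — b ∉ B possible
3. b : C?  L(b) = {(D ⊔ B)} ∪ {¬C}
   apply at b: (D ⊔ B)⊑D
   open: L(b) ⊇ {D, ¬C, ∃r.⊤, ∃s.¬D} (+ ∃-successors) — b ∉ C possible
4. b : D?  L(b) = {(D ⊔ B)} ∪ {¬D}
   clash {D, ¬D} at b — b ∈ D
5. b : E?  L(b) = {(D ⊔ B)} ∪ {¬E}
   apply at b: (D ⊔ B)⊑D
   open: L(b) ⊇ {D, ¬C, ¬E, ∃r.⊤, ∃s.¬D} (+ ∃-successors) — b ∉ E possible
6. Entailed for b: {D}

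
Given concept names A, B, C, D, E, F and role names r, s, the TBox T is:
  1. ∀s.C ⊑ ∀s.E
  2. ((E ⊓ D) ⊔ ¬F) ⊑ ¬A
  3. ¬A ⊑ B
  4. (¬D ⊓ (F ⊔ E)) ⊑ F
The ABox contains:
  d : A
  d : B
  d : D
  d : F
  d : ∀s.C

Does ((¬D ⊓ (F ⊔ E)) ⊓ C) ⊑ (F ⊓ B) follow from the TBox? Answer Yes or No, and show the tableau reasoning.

1. ((¬D ⊓ (F ⊔ E)) ⊓ C) ⊑ (F ⊓ B)  ⇔  (((¬D ⊓ (F ⊔ E)) ⊓ C) ⊓ (¬F ⊔ ¬B)) unsat w.r.t. T
   apply at x₀: (¬D ⊓ (F ⊔ E))⊑F
   open: L(x₀) ⊇ {A, C, F, ¬B, ¬D, …} (+ ∃-successors)
2. Hence ((¬D ⊓ (F ⊔ E)) ⊓ C) ⊑ (F ⊓ B): not entailed.

No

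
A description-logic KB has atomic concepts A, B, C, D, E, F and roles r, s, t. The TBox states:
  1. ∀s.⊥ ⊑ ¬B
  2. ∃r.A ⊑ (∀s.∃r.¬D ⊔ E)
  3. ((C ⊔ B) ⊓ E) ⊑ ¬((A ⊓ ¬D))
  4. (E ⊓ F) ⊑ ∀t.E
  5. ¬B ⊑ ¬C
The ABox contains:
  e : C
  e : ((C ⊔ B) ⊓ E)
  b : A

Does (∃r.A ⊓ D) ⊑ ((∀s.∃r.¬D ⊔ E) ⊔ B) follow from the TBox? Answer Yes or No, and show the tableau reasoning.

1. (∃r.A ⊓ D) ⊑ ((∀s.∃r.¬D ⊔ E) ⊔ B)  ⇔  ((∃r.A ⊓ D) ⊓ ((∃s.∀r.D ⊓ ¬E) ⊓ ¬B)) unsat w.r.t. T
   all branches close; clash {E, ¬E} at x₀
2. Hence (∃r.A ⊓ D) ⊑ ((∀s.∃r.¬D ⊔ E) ⊔ B): entailed.

Yes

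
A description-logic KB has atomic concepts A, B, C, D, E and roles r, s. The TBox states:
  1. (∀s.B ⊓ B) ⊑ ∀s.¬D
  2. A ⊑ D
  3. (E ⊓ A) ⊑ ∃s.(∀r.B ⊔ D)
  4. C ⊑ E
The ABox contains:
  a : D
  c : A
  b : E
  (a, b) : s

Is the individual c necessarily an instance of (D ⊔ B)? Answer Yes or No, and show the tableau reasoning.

Yes

1. c : (D ⊔ B)?  L(c) = {A} ∪ {(¬D ⊓ ¬B)}
   clash {D, ¬D} at c — c ∈ (D ⊔ B)
2. Hence c : (D ⊔ B): entailed.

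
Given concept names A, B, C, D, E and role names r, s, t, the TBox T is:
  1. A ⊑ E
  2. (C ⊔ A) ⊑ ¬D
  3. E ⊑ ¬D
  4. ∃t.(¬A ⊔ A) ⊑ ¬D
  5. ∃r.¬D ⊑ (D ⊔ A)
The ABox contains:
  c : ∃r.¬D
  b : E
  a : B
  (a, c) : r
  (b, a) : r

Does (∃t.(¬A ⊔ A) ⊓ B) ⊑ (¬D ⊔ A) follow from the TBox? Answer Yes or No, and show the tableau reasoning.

1. (∃t.(¬A ⊔ A) ⊓ B) ⊑ (¬D ⊔ A)  ⇔  ((∃t.(¬A ⊔ A) ⊓ B) ⊓ (D ⊓ ¬A)) unsat w.r.t. T
   all branches close; clash {D, ¬D} at x₀
2. Hence (∃t.(¬A ⊔ A) ⊓ B) ⊑ (¬D ⊔ A): entailed.

Yes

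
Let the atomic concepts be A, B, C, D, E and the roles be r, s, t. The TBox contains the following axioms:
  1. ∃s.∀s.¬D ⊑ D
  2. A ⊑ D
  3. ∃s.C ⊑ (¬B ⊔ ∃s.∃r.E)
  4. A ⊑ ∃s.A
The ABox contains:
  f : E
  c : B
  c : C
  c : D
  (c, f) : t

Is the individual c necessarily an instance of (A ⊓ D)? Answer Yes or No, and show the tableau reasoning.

No

1. c : (A ⊓ D)?  L(c) = {B, C, D} ∪ {(¬A ⊔ ¬D)}
   open: L(c) ⊇ {B, C, D, ¬A, ∀s.¬C} — c ∉ (A ⊓ D) possible
2. Hence c : (A ⊓ D): not entailed.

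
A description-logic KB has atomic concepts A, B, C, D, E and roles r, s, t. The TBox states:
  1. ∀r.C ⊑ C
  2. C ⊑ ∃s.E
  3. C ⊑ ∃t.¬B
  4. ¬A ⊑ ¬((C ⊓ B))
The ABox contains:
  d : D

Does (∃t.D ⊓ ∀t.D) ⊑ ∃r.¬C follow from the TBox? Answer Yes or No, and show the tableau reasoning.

1. (∃t.D ⊓ ∀t.D) ⊑ ∃r.¬C  ⇔  ((∃t.D ⊓ ∀t.D) ⊓ ∀r.C) unsat w.r.t. T
   apply at x₀: ∀r.C⊑C
   open: L(x₀) ⊇ {A, C, ∀r.C, ∀t.D, ∃s.E, …} (+ ∃-successors)
2. Hence (∃t.D ⊓ ∀t.D) ⊑ ∃r.¬C: not entailed.

No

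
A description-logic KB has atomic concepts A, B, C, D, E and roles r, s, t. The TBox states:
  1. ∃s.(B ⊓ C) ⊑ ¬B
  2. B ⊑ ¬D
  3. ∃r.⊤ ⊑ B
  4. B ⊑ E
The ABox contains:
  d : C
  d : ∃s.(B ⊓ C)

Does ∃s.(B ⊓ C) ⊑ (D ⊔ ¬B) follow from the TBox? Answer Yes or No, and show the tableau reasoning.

Yes

1. ∃s.(B ⊓ C) ⊑ (D ⊔ ¬B)  ⇔  (∃s.(B ⊓ C) ⊓ (¬D ⊓ B)) unsat w.r.t. T
   all branches close; clash {B, ¬B} at x₀
2. Hence ∃s.(B ⊓ C) ⊑ (D ⊔ ¬B): entailed.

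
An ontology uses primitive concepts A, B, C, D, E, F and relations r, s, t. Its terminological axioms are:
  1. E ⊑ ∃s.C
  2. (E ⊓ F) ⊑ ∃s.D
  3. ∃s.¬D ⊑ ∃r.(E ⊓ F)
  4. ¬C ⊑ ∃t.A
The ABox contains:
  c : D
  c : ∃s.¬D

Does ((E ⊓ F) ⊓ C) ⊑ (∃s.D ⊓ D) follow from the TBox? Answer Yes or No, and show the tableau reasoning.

1. ((E ⊓ F) ⊓ C) ⊑ (∃s.D ⊓ D)  ⇔  (((E ⊓ F) ⊓ C) ⊓ (∀s.¬D ⊔ ¬D)) unsat w.r.t. T
   apply at x₀: E⊑∃s.C; (E ⊓ F)⊑∃s.D
   open: L(x₀) ⊇ {C, E, F, ¬D, ∀s.D, …} (+ ∃-successors)
2. Hence ((E ⊓ F) ⊓ C) ⊑ (∃s.D ⊓ D): not entailed.

No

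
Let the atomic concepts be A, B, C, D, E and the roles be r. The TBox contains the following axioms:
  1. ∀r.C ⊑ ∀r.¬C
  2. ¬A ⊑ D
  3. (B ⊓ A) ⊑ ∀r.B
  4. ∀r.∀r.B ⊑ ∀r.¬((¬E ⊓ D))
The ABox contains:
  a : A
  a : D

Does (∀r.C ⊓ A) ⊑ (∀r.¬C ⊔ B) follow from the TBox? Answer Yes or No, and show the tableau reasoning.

1. (∀r.C ⊓ A) ⊑ (∀r.¬C ⊔ B)  ⇔  ((∀r.C ⊓ A) ⊓ (∃r.C ⊓ ¬B)) unsat w.r.t. T
   all branches close; clash {C, ¬C} at an ∃-successor
2. Hence (∀r.C ⊓ A) ⊑ (∀r.¬C ⊔ B): entailed.

Yes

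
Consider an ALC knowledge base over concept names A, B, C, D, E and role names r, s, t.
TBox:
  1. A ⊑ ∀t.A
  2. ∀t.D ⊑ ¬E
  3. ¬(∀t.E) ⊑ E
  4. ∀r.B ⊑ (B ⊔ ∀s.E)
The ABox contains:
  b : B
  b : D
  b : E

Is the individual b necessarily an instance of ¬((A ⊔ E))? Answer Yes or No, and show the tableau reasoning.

No

1. b : ¬((A ⊔ E))?  L(b) = {B, D, E} ∪ {(A ⊔ E)}
   open: L(b) ⊇ {B, D, E, ¬A, ∃r.¬B, …} (+ ∃-successors) — b ∉ ¬((A ⊔ E)) possible
2. Hence b : ¬((A ⊔ E)): not entailed.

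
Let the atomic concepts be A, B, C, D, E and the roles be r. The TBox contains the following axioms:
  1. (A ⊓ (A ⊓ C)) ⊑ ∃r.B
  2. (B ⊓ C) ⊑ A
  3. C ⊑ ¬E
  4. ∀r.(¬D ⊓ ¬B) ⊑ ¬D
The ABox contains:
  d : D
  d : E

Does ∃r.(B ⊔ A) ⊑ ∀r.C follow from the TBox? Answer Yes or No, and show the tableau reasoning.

No

1. ∃r.(B ⊔ A) ⊑ ∀r.C  ⇔  (∃r.(B ⊔ A) ⊓ ∃r.¬C) unsat w.r.t. T
   open: L(x₀) ⊇ {¬A, ¬C, ∃r.(B ⊔ A), ∃r.(D ⊔ B), ∃r.¬C} (+ ∃-successors)
2. Hence ∃r.(B ⊔ A) ⊑ ∀r.C: not entailed.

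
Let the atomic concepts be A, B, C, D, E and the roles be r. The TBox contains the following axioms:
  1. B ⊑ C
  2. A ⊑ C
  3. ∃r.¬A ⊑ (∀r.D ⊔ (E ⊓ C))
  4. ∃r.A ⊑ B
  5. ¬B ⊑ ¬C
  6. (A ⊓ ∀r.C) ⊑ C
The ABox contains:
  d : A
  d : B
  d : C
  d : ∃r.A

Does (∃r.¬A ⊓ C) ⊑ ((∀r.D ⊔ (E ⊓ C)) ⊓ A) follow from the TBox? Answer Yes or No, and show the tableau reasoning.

No

1. (∃r.¬A ⊓ C) ⊑ ((∀r.D ⊔ (E ⊓ C)) ⊓ A)  ⇔  ((∃r.¬A ⊓ C) ⊓ ((∃r.¬D ⊓ (¬E ⊔ ¬C)) ⊔ ¬A)) unsat w.r.t. T
   apply at x₀: ∃r.¬A⊑(∀r.D ⊔ (E ⊓ C))
   open: L(x₀) ⊇ {B, C, ¬A, ∀r.D, ∃r.¬A} (+ ∃-successors)
2. Hence (∃r.¬A ⊓ C) ⊑ ((∀r.D ⊔ (E ⊓ C)) ⊓ A): not entailed.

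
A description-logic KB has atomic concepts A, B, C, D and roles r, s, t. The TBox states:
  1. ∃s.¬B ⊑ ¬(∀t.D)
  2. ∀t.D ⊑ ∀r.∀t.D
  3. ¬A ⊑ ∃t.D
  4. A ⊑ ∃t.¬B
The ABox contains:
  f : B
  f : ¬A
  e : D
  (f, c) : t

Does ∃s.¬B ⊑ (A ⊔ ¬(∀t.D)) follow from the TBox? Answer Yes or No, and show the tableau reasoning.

1. ∃s.¬B ⊑ (A ⊔ ¬(∀t.D))  ⇔  (∃s.¬B ⊓ (¬A ⊓ ∀t.D)) unsat w.r.t. T
   all branches close; clash {D, ¬D} at an ∃-successor
2. Hence ∃s.¬B ⊑ (A ⊔ ¬(∀t.D)): entailed.

Yes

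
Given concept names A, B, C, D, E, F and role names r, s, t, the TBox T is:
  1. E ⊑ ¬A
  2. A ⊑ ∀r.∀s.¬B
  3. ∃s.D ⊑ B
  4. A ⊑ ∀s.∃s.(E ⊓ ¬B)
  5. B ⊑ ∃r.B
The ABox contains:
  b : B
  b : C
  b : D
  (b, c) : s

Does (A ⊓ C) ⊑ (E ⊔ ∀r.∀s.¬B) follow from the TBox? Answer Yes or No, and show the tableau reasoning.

1. (A ⊓ C) ⊑ (E ⊔ ∀r.∀s.¬B)  ⇔  ((A ⊓ C) ⊓ (¬E ⊓ ∃r.∃s.B)) unsat w.r.t. T
   all branches close; clash {B, ¬B} at an ∃-successor
2. Hence (A ⊓ C) ⊑ (E ⊔ ∀r.∀s.¬B): entailed.

Yes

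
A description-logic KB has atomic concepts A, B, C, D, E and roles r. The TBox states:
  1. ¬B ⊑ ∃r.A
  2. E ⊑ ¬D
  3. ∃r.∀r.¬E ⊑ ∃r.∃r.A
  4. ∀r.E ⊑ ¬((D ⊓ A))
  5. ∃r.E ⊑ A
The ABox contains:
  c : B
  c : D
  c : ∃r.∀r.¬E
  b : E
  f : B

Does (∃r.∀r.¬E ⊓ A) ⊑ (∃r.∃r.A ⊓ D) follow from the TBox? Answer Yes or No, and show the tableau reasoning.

1. (∃r.∀r.¬E ⊓ A) ⊑ (∃r.∃r.A ⊓ D)  ⇔  ((∃r.∀r.¬E ⊓ A) ⊓ (∀r.∀r.¬A ⊔ ¬D)) unsat w.r.t. T
   apply at x₀: ∃r.∀r.¬E⊑∃r.∃r.A
   open: L(x₀) ⊇ {A, B, ¬D, ¬E, ∃r.¬E, …} (+ ∃-successors)
2. Hence (∃r.∀r.¬E ⊓ A) ⊑ (∃r.∃r.A ⊓ D): not entailed.

No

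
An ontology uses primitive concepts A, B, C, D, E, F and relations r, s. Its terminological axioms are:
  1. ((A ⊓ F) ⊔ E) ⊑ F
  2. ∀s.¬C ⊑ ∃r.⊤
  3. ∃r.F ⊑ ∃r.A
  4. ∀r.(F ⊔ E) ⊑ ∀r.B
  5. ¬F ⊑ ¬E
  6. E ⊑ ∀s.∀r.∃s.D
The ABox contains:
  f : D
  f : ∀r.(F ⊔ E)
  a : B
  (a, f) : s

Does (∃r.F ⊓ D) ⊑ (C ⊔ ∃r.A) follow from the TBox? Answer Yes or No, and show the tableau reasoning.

Yes

1. (∃r.F ⊓ D) ⊑ (C ⊔ ∃r.A)  ⇔  ((∃r.F ⊓ D) ⊓ (¬C ⊓ ∀r.¬A)) unsat w.r.t. T
   all branches close; clash {A, ¬A} at an ∃-successor
2. Hence (∃r.F ⊓ D) ⊑ (C ⊔ ∃r.A): entailed.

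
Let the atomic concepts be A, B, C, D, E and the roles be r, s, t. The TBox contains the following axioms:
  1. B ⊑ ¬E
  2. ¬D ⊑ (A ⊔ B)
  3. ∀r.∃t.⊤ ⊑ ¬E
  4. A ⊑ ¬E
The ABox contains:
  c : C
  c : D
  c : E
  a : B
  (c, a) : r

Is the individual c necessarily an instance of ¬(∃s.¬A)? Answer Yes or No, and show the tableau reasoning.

1. c : ¬(∃s.¬A)?  L(c) = {C, D, E} ∪ {∃s.¬A}
   open: L(c) ⊇ {C, D, E, ¬A, ¬B, …} (+ ∃-successors) — c ∉ ¬(∃s.¬A) possible
2. Hence c : ¬(∃s.¬A): not entailed.

No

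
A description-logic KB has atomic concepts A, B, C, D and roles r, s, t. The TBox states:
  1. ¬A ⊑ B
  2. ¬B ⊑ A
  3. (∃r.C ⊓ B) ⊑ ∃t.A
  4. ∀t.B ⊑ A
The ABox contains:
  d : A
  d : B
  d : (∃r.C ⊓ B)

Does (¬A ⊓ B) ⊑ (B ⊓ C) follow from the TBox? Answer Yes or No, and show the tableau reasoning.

No

1. (¬A ⊓ B) ⊑ (B ⊓ C)  ⇔  ((¬A ⊓ B) ⊓ (¬B ⊔ ¬C)) unsat w.r.t. T
   open: L(x₀) ⊇ {B, ¬A, ¬C, ∀r.¬C, ∃t.¬B} (+ ∃-successors)
2. Hence (¬A ⊓ B) ⊑ (B ⊓ C): not entailed.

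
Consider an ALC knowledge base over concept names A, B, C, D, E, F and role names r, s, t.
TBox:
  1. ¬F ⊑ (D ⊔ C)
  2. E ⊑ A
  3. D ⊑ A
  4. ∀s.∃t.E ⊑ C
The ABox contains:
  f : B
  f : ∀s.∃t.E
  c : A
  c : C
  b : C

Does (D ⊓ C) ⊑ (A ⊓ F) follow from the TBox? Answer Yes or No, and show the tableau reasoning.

1. (D ⊓ C) ⊑ (A ⊓ F)  ⇔  ((D ⊓ C) ⊓ (¬A ⊔ ¬F)) unsat w.r.t. T
   apply at x₀: D⊑A
   open: L(x₀) ⊇ {A, C, D, ¬F}
2. Hence (D ⊓ C) ⊑ (A ⊓ F): not entailed.

No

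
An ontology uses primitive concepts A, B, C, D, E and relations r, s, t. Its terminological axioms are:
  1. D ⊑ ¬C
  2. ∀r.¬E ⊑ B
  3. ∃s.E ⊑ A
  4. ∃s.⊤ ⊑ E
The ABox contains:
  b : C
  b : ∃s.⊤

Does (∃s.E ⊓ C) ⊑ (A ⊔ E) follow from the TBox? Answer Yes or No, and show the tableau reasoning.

Yes

1. (∃s.E ⊓ C) ⊑ (A ⊔ E)  ⇔  ((∃s.E ⊓ C) ⊓ (¬A ⊓ ¬E)) unsat w.r.t. T
   all branches close; clash {C, ¬C} at x₀
2. Hence (∃s.E ⊓ C) ⊑ (A ⊔ E): entailed.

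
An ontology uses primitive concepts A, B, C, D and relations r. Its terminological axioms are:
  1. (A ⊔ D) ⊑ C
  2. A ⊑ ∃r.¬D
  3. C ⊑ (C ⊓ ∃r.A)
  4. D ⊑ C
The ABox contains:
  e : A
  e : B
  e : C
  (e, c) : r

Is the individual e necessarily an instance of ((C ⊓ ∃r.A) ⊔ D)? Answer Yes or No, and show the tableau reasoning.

1. e : ((C ⊓ ∃r.A) ⊔ D)?  L(e) = {A, B, C} ∪ {((¬C ⊔ ∀r.¬A) ⊓ ¬D)}
   clash {A, ¬A} at an ∃-successor — e ∈ ((C ⊓ ∃r.A) ⊔ D)
2. Hence e : ((C ⊓ ∃r.A) ⊔ D): entailed.

Yes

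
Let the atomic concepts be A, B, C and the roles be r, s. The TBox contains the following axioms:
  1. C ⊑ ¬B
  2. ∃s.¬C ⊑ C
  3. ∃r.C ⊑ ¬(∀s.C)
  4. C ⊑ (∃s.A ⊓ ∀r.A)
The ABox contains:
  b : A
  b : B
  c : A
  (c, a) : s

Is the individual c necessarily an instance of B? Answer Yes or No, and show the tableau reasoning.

No

1. c : B?  L(c) = {A} ∪ {¬B}
   open: L(c) ⊇ {A, ¬B, ¬C, ∀r.¬C, ∀s.C} — c ∉ B possible
2. Hence c : B: not entailed.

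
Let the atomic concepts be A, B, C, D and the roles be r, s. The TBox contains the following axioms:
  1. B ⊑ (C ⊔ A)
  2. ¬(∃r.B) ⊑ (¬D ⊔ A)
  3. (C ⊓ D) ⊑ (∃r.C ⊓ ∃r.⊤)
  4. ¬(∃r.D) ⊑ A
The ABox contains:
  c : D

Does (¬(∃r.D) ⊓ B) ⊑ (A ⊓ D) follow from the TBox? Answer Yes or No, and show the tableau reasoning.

No

1. (¬(∃r.D) ⊓ B) ⊑ (A ⊓ D)  ⇔  ((∀r.¬D ⊓ B) ⊓ (¬A ⊔ ¬D)) unsat w.r.t. T
   apply at x₀: B⊑(C ⊔ A); ¬(∃r.D)⊑A
   open: L(x₀) ⊇ {A, B, C, ¬D, ∀r.¬D, …} (+ ∃-successors)
2. Hence (¬(∃r.D) ⊓ B) ⊑ (A ⊓ D): not entailed.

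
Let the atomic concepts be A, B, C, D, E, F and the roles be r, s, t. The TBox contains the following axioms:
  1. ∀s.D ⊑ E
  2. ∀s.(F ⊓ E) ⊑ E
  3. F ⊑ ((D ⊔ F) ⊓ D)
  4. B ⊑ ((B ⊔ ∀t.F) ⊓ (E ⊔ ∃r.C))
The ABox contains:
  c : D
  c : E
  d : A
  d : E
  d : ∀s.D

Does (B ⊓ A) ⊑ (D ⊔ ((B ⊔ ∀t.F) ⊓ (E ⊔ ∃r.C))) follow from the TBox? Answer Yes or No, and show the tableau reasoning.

1. (B ⊓ A) ⊑ (D ⊔ ((B ⊔ ∀t.F) ⊓ (E ⊔ ∃r.C)))  ⇔  ((B ⊓ A) ⊓ (¬D ⊓ ((¬B ⊓ ∃t.¬F) ⊔ (¬E ⊓ ∀r.¬C)))) unsat w.r.t. T
   all branches close; clash {D, ¬D} at x₀
2. Hence (B ⊓ A) ⊑ (D ⊔ ((B ⊔ ∀t.F) ⊓ (E ⊔ ∃r.C))): entailed.

Yes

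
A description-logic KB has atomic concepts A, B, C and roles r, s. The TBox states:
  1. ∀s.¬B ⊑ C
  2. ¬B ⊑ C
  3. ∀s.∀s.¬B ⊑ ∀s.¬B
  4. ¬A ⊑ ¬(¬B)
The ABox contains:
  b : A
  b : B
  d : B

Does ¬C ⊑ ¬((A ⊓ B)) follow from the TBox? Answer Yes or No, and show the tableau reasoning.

1. ¬C ⊑ ¬((A ⊓ B))  ⇔  (¬C ⊓ (A ⊓ B)) unsat w.r.t. T
   open: L(x₀) ⊇ {A, B, ¬C, ∃s.B, ∃s.∃s.B} (+ ∃-successors)
2. Hence ¬C ⊑ ¬((A ⊓ B)): not entailed.

No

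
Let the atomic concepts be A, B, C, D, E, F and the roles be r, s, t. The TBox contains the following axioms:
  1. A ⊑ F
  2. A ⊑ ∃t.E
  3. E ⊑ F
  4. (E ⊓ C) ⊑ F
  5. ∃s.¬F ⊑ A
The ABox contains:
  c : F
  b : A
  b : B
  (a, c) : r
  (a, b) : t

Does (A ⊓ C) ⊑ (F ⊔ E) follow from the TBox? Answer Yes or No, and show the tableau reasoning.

Yes

1. (A ⊓ C) ⊑ (F ⊔ E)  ⇔  ((A ⊓ C) ⊓ (¬F ⊓ ¬E)) unsat w.r.t. T
   all branches close; clash {F, ¬F} at x₀
2. Hence (A ⊓ C) ⊑ (F ⊔ E): entailed.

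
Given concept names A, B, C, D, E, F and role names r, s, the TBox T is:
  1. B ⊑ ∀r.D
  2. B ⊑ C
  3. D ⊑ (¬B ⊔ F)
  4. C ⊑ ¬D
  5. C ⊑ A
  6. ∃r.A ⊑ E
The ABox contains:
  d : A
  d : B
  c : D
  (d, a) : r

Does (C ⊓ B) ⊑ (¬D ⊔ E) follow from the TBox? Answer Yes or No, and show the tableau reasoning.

Yes

1. (C ⊓ B) ⊑ (¬D ⊔ E)  ⇔  ((C ⊓ B) ⊓ (D ⊓ ¬E)) unsat w.r.t. T
   all branches close; clash {D, ¬D} at x₀
2. Hence (C ⊓ B) ⊑ (¬D ⊔ E): entailed.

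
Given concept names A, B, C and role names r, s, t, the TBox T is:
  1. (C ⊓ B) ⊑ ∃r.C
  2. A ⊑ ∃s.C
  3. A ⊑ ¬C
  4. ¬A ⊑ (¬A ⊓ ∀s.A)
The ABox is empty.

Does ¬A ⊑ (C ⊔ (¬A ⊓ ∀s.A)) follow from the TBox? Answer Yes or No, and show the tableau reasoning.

Yes

1. ¬A ⊑ (C ⊔ (¬A ⊓ ∀s.A))  ⇔  (¬A ⊓ (¬C ⊓ (A ⊔ ∃s.¬A))) unsat w.r.t. T
   all branches close; clash {A, ¬A} at an ∃-successor
2. Hence ¬A ⊑ (C ⊔ (¬A ⊓ ∀s.A)): entailed.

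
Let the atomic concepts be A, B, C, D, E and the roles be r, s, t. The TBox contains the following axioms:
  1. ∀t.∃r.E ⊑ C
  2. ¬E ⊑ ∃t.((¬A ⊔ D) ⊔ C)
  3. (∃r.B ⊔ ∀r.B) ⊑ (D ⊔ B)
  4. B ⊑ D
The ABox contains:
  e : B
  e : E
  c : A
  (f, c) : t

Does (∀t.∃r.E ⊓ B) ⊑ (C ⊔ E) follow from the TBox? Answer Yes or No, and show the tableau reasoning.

1. (∀t.∃r.E ⊓ B) ⊑ (C ⊔ E)  ⇔  ((∀t.∃r.E ⊓ B) ⊓ (¬C ⊓ ¬E)) unsat w.r.t. T
   all branches close; clash {C, ¬C} at x₀
2. Hence (∀t.∃r.E ⊓ B) ⊑ (C ⊔ E): entailed.

Yes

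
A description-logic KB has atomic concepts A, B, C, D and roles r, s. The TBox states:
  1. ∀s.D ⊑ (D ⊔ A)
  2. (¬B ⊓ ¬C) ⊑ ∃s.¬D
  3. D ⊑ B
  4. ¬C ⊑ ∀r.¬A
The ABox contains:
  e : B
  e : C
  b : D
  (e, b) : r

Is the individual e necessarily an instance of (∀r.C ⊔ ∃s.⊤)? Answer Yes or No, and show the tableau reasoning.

No

1. e : (∀r.C ⊔ ∃s.⊤)?  L(e) = {B, C} ∪ {(∃r.¬C ⊓ ∀s.⊥)}
   open: L(e) ⊇ {B, C, D, ∀s.⊥, ∃r.¬C} (+ ∃-successors) — e ∉ (∀r.C ⊔ ∃s.⊤) possible
2. Hence e : (∀r.C ⊔ ∃s.⊤): not entailed.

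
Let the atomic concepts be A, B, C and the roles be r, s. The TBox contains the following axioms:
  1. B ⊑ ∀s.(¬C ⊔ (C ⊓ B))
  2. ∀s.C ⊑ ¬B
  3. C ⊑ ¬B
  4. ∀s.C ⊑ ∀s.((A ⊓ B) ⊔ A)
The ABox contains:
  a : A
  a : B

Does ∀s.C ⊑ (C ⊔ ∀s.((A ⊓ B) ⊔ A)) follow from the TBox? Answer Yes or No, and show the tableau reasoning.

1. ∀s.C ⊑ (C ⊔ ∀s.((A ⊓ B) ⊔ A))  ⇔  (∀s.C ⊓ (¬C ⊓ ∃s.((¬A ⊔ ¬B) ⊓ ¬A))) unsat w.r.t. T
   all branches close; clash {A, ¬A} at an ∃-successor
2. Hence ∀s.C ⊑ (C ⊔ ∀s.((A ⊓ B) ⊔ A)): entailed.

Yes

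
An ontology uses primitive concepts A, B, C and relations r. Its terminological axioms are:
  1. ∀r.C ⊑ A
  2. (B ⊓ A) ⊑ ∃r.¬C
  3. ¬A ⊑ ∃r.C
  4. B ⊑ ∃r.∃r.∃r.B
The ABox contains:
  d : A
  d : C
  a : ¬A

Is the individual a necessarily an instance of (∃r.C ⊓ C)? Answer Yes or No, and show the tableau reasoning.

No

1. a : (∃r.C ⊓ C)?  L(a) = {¬A} ∪ {(∀r.¬C ⊔ ¬C)}
   apply at a: ¬A⊑∃r.C
   open: L(a) ⊇ {¬A, ¬B, ¬C, ∃r.C, ∃r.¬C} (+ ∃-successors) — a ∉ (∃r.C ⊓ C) possible
2. Hence a : (∃r.C ⊓ C): not entailed.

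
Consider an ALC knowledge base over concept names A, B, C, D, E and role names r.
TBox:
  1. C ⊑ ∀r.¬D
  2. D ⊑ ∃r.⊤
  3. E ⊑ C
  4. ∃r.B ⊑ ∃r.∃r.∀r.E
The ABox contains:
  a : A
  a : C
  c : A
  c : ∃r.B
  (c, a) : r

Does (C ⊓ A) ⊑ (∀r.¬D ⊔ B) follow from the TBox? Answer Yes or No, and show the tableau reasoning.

1. (C ⊓ A) ⊑ (∀r.¬D ⊔ B)  ⇔  ((C ⊓ A) ⊓ (∃r.D ⊓ ¬B)) unsat w.r.t. T
   all branches close; clash {D, ¬D} at an ∃-successor
2. Hence (C ⊓ A) ⊑ (∀r.¬D ⊔ B): entailed.

Yes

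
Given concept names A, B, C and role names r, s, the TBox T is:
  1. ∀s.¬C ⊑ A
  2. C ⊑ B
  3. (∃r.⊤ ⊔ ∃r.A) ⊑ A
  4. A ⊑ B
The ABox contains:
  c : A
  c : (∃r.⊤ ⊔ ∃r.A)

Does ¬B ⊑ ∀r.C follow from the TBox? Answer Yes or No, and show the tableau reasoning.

Yes

1. ¬B ⊑ ∀r.C  ⇔  (¬B ⊓ ∃r.¬C) unsat w.r.t. T
   all branches close; clash {B, ¬B} at x₀
2. Hence ¬B ⊑ ∀r.C: entailed.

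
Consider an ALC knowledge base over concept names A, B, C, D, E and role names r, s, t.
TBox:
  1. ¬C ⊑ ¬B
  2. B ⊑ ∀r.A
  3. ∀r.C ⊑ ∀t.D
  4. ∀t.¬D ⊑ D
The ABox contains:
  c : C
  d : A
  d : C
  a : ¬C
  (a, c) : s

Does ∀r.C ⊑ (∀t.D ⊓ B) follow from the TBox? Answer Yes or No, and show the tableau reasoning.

1. ∀r.C ⊑ (∀t.D ⊓ B)  ⇔  (∀r.C ⊓ (∃t.¬D ⊔ ¬B)) unsat w.r.t. T
   apply at x₀: ∀r.C⊑∀t.D
   open: L(x₀) ⊇ {C, ¬B, ∀r.C, ∀t.D, ∃t.D} (+ ∃-successors)
2. Hence ∀r.C ⊑ (∀t.D ⊓ B): not entailed.

No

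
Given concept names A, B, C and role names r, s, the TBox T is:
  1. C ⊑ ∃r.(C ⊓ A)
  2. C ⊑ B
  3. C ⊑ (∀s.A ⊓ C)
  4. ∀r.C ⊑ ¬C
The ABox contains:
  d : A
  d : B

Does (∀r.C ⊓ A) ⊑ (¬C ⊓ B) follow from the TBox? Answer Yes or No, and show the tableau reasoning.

No

1. (∀r.C ⊓ A) ⊑ (¬C ⊓ B)  ⇔  ((∀r.C ⊓ A) ⊓ (C ⊔ ¬B)) unsat w.r.t. T
   apply at x₀: ∀r.C⊑¬C
   open: L(x₀) ⊇ {A, ¬B, ¬C, ∀r.C}
2. Hence (∀r.C ⊓ A) ⊑ (¬C ⊓ B): not entailed.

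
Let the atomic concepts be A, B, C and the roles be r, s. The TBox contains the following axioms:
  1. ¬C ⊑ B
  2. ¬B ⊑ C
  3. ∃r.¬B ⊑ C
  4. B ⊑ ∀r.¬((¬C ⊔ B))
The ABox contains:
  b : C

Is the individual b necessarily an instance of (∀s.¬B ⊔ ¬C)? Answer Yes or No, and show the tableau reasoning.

1. b : (∀s.¬B ⊔ ¬C)?  L(b) = {C} ∪ {(∃s.B ⊓ C)}
   open: L(b) ⊇ {C, ¬B, ∃s.B} (+ ∃-successors) — b ∉ (∀s.¬B ⊔ ¬C) possible
2. Hence b : (∀s.¬B ⊔ ¬C): not entailed.

No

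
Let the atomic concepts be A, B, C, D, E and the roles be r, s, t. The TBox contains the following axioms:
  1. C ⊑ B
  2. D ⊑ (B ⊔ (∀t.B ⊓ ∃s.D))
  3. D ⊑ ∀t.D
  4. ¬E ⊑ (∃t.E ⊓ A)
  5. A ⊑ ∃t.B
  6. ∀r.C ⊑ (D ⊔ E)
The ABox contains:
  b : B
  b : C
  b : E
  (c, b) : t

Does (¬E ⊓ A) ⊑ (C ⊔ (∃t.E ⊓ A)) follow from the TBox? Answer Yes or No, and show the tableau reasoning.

Yes

1. (¬E ⊓ A) ⊑ (C ⊔ (∃t.E ⊓ A))  ⇔  ((¬E ⊓ A) ⊓ (¬C ⊓ (∀t.¬E ⊔ ¬A))) unsat w.r.t. T
   all branches close; clash {A, ¬A} at x₀
2. Hence (¬E ⊓ A) ⊑ (C ⊔ (∃t.E ⊓ A)): entailed.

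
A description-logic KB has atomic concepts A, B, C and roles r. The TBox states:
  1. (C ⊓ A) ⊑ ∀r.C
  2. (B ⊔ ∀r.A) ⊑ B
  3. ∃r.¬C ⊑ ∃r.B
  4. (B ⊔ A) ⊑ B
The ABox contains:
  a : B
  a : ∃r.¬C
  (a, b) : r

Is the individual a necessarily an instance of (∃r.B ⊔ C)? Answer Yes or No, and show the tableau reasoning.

Yes

1. a : (∃r.B ⊔ C)?  L(a) = {B, ∃r.¬C} ∪ {(∀r.¬B ⊓ ¬C)}
   clash {B, ¬B} at an ∃-successor — a ∈ (∃r.B ⊔ C)
2. Hence a : (∃r.B ⊔ C): entailed.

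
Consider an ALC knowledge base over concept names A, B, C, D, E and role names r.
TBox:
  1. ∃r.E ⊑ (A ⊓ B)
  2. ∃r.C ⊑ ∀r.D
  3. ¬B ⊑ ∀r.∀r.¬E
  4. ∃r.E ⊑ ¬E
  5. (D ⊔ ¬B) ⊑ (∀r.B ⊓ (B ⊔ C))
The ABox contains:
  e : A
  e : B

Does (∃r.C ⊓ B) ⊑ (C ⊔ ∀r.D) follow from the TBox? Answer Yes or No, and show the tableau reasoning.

Yes

1. (∃r.C ⊓ B) ⊑ (C ⊔ ∀r.D)  ⇔  ((∃r.C ⊓ B) ⊓ (¬C ⊓ ∃r.¬D)) unsat w.r.t. T
   all branches close; clash {D, ¬D} at an ∃-successor
2. Hence (∃r.C ⊓ B) ⊑ (C ⊔ ∀r.D): entailed.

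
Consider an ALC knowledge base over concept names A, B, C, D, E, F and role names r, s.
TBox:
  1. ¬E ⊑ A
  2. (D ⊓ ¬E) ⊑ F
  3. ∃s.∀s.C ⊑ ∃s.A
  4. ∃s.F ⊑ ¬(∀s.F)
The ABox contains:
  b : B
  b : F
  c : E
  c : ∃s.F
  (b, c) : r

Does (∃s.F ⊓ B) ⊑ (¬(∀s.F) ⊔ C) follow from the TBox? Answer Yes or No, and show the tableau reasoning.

1. (∃s.F ⊓ B) ⊑ (¬(∀s.F) ⊔ C)  ⇔  ((∃s.F ⊓ B) ⊓ (∀s.F ⊓ ¬C)) unsat w.r.t. T
   all branches close; clash {F, ¬F} at an ∃-successor
2. Hence (∃s.F ⊓ B) ⊑ (¬(∀s.F) ⊔ C): entailed.

Yes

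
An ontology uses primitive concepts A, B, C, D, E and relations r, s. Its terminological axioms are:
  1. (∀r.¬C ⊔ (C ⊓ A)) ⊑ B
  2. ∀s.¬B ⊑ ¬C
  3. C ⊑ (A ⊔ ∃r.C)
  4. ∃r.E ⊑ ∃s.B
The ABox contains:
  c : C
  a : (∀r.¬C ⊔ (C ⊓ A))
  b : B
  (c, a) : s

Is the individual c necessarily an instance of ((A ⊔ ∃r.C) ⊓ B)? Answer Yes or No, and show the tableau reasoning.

No

1. c : ((A ⊔ ∃r.C) ⊓ B)?  L(c) = {C} ∪ {((¬A ⊓ ∀r.¬C) ⊔ ¬B)}
   apply at c: C⊑(A ⊔ ∃r.C)
   open: L(c) ⊇ {C, ¬A, ¬B, ∃r.C, ∃s.B} (+ ∃-successors) — c ∉ ((A ⊔ ∃r.C) ⊓ B) possible
2. Hence c : ((A ⊔ ∃r.C) ⊓ B): not entailed.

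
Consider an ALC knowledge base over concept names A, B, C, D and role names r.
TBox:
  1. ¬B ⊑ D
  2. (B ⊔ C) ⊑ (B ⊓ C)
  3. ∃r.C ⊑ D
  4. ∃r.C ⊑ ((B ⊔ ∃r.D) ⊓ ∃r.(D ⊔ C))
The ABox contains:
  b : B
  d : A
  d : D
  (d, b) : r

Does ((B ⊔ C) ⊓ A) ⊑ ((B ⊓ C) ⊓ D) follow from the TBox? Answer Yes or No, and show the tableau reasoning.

1. ((B ⊔ C) ⊓ A) ⊑ ((B ⊓ C) ⊓ D)  ⇔  (((B ⊔ C) ⊓ A) ⊓ ((¬B ⊔ ¬C) ⊔ ¬D)) unsat w.r.t. T
   apply at x₀: (B ⊔ C)⊑(B ⊓ C)
   open: L(x₀) ⊇ {A, B, C, ¬D, ∀r.¬C}
2. Hence ((B ⊔ C) ⊓ A) ⊑ ((B ⊓ C) ⊓ D): not entailed.

No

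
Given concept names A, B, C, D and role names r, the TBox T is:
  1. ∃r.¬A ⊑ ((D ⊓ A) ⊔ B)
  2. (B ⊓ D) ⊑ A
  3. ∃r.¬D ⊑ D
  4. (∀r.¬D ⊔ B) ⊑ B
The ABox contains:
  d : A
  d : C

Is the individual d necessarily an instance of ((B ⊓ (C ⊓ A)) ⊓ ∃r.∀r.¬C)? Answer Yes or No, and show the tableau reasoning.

No

1. d : ((B ⊓ (C ⊓ A)) ⊓ ∃r.∀r.¬C)?  L(d) = {A, C} ∪ {((¬B ⊔ (¬C ⊔ ¬A)) ⊔ ∀r.∃r.C)}
   open: L(d) ⊇ {A, C, ¬B, ∀r.A, ∀r.D, …} (+ ∃-successors) — d ∉ ((B ⊓ (C ⊓ A)) ⊓ ∃r.∀r.¬C) possible
2. Hence d : ((B ⊓ (C ⊓ A)) ⊓ ∃r.∀r.¬C): not entailed.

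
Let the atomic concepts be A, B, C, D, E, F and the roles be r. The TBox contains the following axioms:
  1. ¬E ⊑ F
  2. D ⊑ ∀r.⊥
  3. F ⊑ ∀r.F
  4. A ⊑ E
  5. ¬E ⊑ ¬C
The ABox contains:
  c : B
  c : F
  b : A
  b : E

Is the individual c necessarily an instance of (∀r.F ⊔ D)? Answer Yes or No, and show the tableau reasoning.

1. c : (∀r.F ⊔ D)?  L(c) = {B, F} ∪ {(∃r.¬F ⊓ ¬D)}
   clash {F, ¬F} at an ∃-successor — c ∈ (∀r.F ⊔ D)
2. Hence c : (∀r.F ⊔ D): entailed.

Yes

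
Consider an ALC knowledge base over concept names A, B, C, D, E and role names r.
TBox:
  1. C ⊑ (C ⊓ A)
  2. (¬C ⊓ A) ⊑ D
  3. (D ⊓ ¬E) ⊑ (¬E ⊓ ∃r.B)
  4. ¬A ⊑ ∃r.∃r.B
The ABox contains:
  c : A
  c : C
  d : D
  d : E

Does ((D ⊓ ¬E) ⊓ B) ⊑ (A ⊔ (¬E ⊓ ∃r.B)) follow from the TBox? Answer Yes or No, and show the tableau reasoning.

Yes

1. ((D ⊓ ¬E) ⊓ B) ⊑ (A ⊔ (¬E ⊓ ∃r.B))  ⇔  (((D ⊓ ¬E) ⊓ B) ⊓ (¬A ⊓ (E ⊔ ∀r.¬B))) unsat w.r.t. T
   all branches close; clash {A, ¬A} at x₀
2. Hence ((D ⊓ ¬E) ⊓ B) ⊑ (A ⊔ (¬E ⊓ ∃r.B)): entailed.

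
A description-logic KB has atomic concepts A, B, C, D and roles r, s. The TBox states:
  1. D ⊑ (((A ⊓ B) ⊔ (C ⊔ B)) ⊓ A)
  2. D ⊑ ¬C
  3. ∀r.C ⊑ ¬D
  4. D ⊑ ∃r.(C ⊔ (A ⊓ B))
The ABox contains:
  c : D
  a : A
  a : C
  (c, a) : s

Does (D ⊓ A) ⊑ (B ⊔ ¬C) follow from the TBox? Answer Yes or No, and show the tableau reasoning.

1. (D ⊓ A) ⊑ (B ⊔ ¬C)  ⇔  ((D ⊓ A) ⊓ (¬B ⊓ C)) unsat w.r.t. T
   all branches close; clash {C, ¬C} at x₀
2. Hence (D ⊓ A) ⊑ (B ⊔ ¬C): entailed.

Yes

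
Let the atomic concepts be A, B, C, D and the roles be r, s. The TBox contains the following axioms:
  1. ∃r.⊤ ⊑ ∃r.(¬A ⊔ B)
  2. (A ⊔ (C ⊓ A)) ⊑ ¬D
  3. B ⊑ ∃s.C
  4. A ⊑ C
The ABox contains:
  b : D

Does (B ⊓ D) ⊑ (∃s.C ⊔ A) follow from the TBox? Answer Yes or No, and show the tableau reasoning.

Yes

1. (B ⊓ D) ⊑ (∃s.C ⊔ A)  ⇔  ((B ⊓ D) ⊓ (∀s.¬C ⊓ ¬A)) unsat w.r.t. T
   all branches close; clash {D, ¬D} at x₀
2. Hence (B ⊓ D) ⊑ (∃s.C ⊔ A): entailed.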